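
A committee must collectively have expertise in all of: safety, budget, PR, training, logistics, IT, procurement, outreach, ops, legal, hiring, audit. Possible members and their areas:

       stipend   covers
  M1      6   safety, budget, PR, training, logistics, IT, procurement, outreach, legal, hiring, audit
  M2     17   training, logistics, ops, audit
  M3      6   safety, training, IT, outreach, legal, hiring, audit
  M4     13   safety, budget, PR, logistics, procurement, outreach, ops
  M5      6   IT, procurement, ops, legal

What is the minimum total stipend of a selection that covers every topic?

M1, M5 cover every topic at stipend 6 + 6 = 12.
Any cover uses at least 2 members; among all covering selections none totals below 12.

12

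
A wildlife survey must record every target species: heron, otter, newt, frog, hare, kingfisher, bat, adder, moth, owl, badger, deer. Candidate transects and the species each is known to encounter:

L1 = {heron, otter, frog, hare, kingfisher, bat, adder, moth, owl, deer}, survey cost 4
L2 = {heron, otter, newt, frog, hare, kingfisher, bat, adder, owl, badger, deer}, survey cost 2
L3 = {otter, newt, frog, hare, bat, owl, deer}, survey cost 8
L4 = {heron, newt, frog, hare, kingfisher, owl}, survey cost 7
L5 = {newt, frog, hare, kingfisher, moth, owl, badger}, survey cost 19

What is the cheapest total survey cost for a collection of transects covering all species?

L1, L2 cover every species at survey cost 4 + 2 = 6.
Any cover uses at least 2 transects; among all covering selections none totals below 6.

6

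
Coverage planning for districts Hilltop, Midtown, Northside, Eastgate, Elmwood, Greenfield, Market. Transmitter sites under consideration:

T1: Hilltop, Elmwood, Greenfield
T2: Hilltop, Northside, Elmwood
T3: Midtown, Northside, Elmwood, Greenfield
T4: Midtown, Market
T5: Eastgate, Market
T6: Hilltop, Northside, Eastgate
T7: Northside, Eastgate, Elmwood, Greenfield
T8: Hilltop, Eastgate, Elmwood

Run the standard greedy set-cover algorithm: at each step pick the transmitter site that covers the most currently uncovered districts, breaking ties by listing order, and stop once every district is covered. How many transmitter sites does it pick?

3

Pick 1: T3 covers 4 new districts (Midtown, Northside, Elmwood, Greenfield).
Pick 2: T5 covers 2 new districts (Eastgate, Market).
Pick 3: T1 covers 1 new districts (Hilltop).
Greedy uses 3 transmitter sites.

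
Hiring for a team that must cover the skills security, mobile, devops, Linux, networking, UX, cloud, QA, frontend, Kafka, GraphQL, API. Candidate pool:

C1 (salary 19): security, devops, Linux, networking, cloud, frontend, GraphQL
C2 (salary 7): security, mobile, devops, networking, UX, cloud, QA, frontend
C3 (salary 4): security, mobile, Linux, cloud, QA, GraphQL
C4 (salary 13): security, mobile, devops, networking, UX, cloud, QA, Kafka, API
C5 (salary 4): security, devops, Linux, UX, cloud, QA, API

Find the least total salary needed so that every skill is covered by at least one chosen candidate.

C2, C3, C4 cover every skill at salary 7 + 4 + 13 = 24.
Any cover uses at least 2 candidates; among all covering selections none totals below 24.
Greedy by coverage-per-salary would pick C5, C3, C2, C4 for 28 — worse than the optimum 24.

24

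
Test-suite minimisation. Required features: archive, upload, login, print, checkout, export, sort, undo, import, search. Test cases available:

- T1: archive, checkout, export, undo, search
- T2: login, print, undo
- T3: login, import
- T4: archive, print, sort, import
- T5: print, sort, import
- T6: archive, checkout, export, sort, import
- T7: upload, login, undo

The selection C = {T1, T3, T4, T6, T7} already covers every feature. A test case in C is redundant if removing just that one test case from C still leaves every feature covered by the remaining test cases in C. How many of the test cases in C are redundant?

2

Drop T1: search uncovered — not redundant.
Drop T3: the rest still cover every feature — redundant.
Drop T4: print uncovered — not redundant.
Drop T6: the rest still cover every feature — redundant.
Drop T7: upload uncovered — not redundant.
2 redundant: T3, T6.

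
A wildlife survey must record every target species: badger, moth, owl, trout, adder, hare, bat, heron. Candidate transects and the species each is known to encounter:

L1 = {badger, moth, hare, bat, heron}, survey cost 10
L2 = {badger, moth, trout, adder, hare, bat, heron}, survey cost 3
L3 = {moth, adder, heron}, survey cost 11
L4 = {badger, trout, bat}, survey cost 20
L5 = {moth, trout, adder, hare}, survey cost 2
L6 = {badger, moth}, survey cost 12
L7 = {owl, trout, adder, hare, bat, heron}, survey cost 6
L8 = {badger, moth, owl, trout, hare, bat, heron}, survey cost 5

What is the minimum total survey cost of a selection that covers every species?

7

L5, L8 cover every species at survey cost 2 + 5 = 7.
Any cover uses at least 2 transects; among all covering selections none totals below 7.
Greedy by coverage-per-survey cost would pick L2, L8 for 8 — worse than the optimum 7.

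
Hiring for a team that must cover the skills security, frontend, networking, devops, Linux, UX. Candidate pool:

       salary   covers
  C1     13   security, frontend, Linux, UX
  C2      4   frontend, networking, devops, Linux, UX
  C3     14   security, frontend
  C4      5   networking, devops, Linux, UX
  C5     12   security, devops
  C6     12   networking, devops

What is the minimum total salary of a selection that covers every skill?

C2, C5 cover every skill at salary 4 + 12 = 16.
Any cover uses at least 2 candidates; among all covering selections none totals below 16.

16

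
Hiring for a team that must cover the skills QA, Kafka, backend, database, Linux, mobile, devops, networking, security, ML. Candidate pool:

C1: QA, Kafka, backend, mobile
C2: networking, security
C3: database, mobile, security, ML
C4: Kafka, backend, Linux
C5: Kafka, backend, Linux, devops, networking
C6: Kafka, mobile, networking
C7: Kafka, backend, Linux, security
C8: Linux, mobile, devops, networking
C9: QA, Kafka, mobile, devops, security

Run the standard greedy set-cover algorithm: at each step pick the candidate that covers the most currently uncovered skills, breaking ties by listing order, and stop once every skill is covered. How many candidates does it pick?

3

Pick 1: C5 covers 5 new skills (Kafka, backend, Linux, devops, networking).
Pick 2: C3 covers 4 new skills (database, mobile, security, ML).
Pick 3: C1 covers 1 new skills (QA).
Greedy uses 3 candidates.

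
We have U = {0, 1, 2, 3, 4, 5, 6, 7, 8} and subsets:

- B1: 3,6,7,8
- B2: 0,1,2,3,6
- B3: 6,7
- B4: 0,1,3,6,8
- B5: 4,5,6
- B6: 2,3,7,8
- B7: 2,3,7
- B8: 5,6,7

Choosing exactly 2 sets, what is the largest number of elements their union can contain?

Choosing B1, B2 covers {0, 1, 2, 3, 6, 7, 8} — 7 elements.
No choice of 2 sets does better; here 4, 5 are left uncovered.

7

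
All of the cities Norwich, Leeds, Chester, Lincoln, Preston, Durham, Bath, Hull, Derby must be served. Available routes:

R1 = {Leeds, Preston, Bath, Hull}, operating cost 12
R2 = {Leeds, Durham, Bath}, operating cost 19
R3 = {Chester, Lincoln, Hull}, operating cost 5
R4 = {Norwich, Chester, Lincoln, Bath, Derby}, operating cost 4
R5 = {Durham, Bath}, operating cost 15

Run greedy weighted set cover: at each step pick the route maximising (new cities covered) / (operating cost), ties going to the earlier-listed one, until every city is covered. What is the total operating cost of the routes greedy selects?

31

Pick 1: R4 adds 5 new (Norwich, Chester, Lincoln, Bath, Derby) at operating cost 4 (ratio 5/4).
Pick 2: R1 adds 3 new (Leeds, Preston, Hull) at operating cost 12 (ratio 3/12).
Pick 3: R5 adds 1 new (Durham) at operating cost 15 (ratio 1/15).
Greedy total operating cost: 4 + 12 + 15 = 31.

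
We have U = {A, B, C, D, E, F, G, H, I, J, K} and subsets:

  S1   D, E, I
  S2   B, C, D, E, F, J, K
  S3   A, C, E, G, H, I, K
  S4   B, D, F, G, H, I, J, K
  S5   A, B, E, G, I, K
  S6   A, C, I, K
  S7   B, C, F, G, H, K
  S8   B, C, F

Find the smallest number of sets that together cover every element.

S2, S3 together cover {A, B, C, D, E, F, G, H, I, J, K} — every element.
No single set contains all 11 elements, so 2 is optimal.

2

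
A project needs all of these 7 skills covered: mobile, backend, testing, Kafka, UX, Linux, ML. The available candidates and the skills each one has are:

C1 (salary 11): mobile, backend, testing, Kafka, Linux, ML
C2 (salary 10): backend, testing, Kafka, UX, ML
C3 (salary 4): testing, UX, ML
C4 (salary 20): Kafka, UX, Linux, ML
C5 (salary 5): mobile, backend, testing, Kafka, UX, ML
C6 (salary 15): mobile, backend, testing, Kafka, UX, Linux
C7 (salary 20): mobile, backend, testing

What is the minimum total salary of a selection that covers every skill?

15

C1, C3 cover every skill at salary 11 + 4 = 15.
Any cover uses at least 2 candidates; among all covering selections none totals below 15.
Greedy by coverage-per-salary would pick C5, C1 for 16 — worse than the optimum 15.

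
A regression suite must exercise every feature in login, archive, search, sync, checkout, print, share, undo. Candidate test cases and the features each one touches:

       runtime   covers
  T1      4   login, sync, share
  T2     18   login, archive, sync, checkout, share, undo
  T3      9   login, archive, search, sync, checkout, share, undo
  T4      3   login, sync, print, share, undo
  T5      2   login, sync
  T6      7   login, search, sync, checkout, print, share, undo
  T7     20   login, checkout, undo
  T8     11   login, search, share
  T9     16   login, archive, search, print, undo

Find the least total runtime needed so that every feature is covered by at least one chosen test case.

T3, T4 cover every feature at runtime 9 + 3 = 12.
Any cover uses at least 2 test cases; among all covering selections none totals below 12.

12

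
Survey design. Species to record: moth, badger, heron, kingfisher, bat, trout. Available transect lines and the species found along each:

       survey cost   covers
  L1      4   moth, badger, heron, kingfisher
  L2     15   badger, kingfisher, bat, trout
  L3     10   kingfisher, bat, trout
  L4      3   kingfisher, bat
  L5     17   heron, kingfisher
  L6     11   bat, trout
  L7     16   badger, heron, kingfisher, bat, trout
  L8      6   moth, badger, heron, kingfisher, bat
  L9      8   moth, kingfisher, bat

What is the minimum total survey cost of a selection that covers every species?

14

L1, L3 cover every species at survey cost 4 + 10 = 14.
Any cover uses at least 2 transects; among all covering selections none totals below 14.
Greedy by coverage-per-survey cost would pick L1, L4, L3 for 17 — worse than the optimum 14.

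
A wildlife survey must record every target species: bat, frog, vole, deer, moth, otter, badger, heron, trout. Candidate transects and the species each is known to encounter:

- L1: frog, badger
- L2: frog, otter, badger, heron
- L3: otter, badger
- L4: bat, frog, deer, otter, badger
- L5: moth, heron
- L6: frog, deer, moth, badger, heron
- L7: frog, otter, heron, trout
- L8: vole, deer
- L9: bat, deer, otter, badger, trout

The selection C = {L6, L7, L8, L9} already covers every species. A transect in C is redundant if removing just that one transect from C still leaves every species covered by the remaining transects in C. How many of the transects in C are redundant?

Drop L6: moth uncovered — not redundant.
Drop L7: the rest still cover every species — redundant.
Drop L8: vole uncovered — not redundant.
Drop L9: bat uncovered — not redundant.
1 redundant: L7.

1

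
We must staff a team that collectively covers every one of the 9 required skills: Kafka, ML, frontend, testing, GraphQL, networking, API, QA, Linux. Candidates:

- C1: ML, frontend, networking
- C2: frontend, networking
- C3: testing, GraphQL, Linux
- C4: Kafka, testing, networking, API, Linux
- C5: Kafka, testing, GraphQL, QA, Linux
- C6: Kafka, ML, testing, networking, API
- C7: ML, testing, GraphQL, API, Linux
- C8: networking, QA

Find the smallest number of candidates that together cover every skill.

3

C1, C4, C5 together cover {Kafka, ML, frontend, testing, GraphQL, networking, API, QA, Linux} — every skill.
No 2 of the 8 candidates cover everything (all 28 pairs fall short), so 3 is minimum.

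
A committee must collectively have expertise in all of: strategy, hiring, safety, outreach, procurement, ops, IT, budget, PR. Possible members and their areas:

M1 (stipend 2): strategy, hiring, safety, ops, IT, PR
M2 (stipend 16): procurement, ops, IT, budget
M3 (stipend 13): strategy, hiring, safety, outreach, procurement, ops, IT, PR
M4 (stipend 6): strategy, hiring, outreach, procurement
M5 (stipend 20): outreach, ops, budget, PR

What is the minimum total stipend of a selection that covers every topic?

24

M1, M2, M4 cover every topic at stipend 2 + 16 + 6 = 24.
Any cover uses at least 2 members; among all covering selections none totals below 24.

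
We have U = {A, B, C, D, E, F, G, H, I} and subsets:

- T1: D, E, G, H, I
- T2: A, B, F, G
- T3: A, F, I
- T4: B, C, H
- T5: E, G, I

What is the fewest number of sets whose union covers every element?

3

T1, T2, T4 together cover {A, B, C, D, E, F, G, H, I} — every element.
No 2 of the 5 sets cover everything (all 10 pairs fall short), so 3 is minimum.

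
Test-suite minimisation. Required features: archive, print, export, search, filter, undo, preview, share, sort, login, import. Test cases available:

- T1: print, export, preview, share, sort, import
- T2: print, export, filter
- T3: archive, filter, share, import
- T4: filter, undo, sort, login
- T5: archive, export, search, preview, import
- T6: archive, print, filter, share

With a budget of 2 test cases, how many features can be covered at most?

Choosing T1, T4 covers {print, export, filter, undo, preview, share, sort, login, import} — 9 features.
No choice of 2 test cases does better; here archive, search are left uncovered.

9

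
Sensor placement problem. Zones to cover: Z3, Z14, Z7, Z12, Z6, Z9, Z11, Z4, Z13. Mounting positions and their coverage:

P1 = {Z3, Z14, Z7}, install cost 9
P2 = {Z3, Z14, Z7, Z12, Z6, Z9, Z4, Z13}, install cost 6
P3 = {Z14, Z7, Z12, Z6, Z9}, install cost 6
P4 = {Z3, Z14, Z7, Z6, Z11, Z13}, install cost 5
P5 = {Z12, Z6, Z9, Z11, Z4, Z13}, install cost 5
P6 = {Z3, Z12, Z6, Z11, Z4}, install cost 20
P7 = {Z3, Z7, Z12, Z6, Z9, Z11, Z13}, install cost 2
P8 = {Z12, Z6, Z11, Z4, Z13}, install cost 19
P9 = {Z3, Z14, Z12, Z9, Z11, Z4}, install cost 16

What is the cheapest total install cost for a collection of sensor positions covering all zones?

P2, P7 cover every zone at install cost 6 + 2 = 8.
Any cover uses at least 2 sensor positions; among all covering selections none totals below 8.

8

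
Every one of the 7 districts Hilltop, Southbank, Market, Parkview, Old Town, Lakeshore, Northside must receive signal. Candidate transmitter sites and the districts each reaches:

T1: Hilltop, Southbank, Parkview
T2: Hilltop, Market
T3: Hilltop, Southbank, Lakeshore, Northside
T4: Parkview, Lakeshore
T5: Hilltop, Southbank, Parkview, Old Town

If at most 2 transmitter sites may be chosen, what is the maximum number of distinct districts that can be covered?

Choosing T3, T5 covers {Hilltop, Southbank, Parkview, Old Town, Lakeshore, Northside} — 6 districts.
No choice of 2 transmitter sites does better; here Market is left uncovered.

6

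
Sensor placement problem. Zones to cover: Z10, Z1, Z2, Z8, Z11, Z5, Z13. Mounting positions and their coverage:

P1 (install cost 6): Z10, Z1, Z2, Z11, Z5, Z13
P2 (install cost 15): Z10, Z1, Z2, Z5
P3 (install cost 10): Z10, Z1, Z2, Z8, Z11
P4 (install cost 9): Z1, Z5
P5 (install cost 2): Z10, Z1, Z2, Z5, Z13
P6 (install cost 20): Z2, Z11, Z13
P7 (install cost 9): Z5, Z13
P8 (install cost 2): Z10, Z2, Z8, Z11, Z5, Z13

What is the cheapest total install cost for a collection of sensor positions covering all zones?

4

P5, P8 cover every zone at install cost 2 + 2 = 4.
Any cover uses at least 2 sensor positions; among all covering selections none totals below 4.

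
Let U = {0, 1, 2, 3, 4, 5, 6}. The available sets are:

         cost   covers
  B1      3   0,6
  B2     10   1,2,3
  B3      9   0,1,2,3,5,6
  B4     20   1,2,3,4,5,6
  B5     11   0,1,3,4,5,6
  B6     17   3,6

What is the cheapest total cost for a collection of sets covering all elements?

20

B3, B5 cover every element at cost 9 + 11 = 20.
Any cover uses at least 2 sets; among all covering selections none totals below 20.
Greedy by coverage-per-cost would pick B1, B3, B5 for 23 — worse than the optimum 20.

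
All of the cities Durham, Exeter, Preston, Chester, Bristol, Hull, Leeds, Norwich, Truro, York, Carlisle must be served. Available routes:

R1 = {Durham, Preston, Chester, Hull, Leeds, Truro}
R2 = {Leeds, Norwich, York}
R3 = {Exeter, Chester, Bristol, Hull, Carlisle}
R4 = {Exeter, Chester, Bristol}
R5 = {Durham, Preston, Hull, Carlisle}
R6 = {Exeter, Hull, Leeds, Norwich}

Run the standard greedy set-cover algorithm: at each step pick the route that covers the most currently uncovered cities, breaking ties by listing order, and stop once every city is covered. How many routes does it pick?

3

Pick 1: R1 covers 6 new cities (Durham, Preston, Chester, Hull, Leeds, Truro).
Pick 2: R3 covers 3 new cities (Exeter, Bristol, Carlisle).
Pick 3: R2 covers 2 new cities (Norwich, York).
Greedy uses 3 routes.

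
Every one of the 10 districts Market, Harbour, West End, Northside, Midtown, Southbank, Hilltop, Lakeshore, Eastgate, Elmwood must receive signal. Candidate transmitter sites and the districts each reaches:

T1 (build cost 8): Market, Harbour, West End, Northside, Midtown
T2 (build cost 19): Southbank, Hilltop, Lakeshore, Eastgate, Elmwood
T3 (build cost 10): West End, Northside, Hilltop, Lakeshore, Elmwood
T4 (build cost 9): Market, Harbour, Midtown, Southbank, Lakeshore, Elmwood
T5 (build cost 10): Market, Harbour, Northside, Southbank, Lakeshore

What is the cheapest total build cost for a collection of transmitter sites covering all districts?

T1, T2 cover every district at build cost 8 + 19 = 27.
Any cover uses at least 2 transmitter sites; among all covering selections none totals below 27.
Greedy by coverage-per-build cost would pick T4, T3, T2 for 38 — worse than the optimum 27.

27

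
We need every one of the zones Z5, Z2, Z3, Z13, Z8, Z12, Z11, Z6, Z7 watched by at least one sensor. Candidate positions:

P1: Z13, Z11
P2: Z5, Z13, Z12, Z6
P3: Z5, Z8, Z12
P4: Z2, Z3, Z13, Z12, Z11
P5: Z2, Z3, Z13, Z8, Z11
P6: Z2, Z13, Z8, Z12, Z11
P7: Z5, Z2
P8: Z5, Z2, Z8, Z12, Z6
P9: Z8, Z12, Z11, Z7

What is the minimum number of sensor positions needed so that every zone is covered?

3

P2, P4, P9 together cover {Z5, Z2, Z3, Z13, Z8, Z12, Z11, Z6, Z7} — every zone.
No 2 of the 9 sensor positions cover everything (all 36 pairs fall short), so 3 is minimum.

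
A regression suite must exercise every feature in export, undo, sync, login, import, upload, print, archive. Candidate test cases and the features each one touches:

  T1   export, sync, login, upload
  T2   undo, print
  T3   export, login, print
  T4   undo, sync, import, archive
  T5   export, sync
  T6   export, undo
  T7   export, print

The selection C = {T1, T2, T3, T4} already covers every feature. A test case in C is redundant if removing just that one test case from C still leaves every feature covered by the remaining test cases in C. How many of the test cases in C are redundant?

2

Drop T1: upload uncovered — not redundant.
Drop T2: the rest still cover every feature — redundant.
Drop T3: the rest still cover every feature — redundant.
Drop T4: import, archive uncovered — not redundant.
2 redundant: T2, T3.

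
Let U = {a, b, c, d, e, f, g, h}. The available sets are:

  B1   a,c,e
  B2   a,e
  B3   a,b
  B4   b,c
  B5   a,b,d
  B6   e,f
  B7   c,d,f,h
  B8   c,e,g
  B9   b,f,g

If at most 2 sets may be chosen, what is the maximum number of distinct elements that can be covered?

Choosing B1, B7 covers {a, c, d, e, f, h} — 6 elements.
No choice of 2 sets does better; here b, g are left uncovered.

6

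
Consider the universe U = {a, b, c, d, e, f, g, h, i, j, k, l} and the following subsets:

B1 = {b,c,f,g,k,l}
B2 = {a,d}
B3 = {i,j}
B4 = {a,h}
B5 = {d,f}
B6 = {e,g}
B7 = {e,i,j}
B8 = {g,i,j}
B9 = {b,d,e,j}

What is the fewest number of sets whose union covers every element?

B1, B2, B4, B7 together cover {a, b, c, d, e, f, g, h, i, j, k, l} — every element.
No 3 of the 9 sets cover everything (all 84 triples fall short), so 4 is minimum.

4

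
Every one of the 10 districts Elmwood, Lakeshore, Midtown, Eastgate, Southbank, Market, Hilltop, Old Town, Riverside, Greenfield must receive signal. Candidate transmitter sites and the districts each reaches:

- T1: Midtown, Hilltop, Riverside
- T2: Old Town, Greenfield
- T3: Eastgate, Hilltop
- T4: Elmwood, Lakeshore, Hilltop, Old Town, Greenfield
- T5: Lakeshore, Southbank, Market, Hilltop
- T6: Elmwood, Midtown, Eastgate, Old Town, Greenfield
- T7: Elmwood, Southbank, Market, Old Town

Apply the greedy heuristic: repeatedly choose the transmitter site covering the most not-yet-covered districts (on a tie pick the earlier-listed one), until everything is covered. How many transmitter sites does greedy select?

Pick 1: T4 covers 5 new districts (Elmwood, Lakeshore, Hilltop, Old Town, Greenfield).
Pick 2: T1 covers 2 new districts (Midtown, Riverside).
Pick 3: T5 covers 2 new districts (Southbank, Market).
Pick 4: T3 covers 1 new districts (Eastgate).
Greedy uses 4 transmitter sites. (The true minimum is 3.)

4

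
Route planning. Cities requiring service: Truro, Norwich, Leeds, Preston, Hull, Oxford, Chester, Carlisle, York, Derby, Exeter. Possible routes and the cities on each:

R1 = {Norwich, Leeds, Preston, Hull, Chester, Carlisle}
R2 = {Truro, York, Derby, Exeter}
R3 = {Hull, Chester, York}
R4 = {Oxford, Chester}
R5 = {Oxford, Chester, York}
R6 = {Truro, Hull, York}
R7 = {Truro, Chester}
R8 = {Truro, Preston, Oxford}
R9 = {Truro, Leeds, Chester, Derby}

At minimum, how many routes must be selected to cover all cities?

3

R1, R2, R4 together cover {Truro, Norwich, Leeds, Preston, Hull, Oxford, Chester, Carlisle, York, Derby, Exeter} — every city.
No 2 of the 9 routes cover everything (all 36 pairs fall short), so 3 is minimum.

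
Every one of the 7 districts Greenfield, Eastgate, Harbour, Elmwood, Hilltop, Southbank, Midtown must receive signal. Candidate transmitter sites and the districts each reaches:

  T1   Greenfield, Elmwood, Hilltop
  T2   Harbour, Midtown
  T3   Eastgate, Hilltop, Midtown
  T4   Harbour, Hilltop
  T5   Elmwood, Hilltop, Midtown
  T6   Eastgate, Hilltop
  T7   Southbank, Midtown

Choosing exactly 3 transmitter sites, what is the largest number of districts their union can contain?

6

Choosing T1, T2, T3 covers {Greenfield, Eastgate, Harbour, Elmwood, Hilltop, Midtown} — 6 districts.
No choice of 3 transmitter sites does better; here Southbank is left uncovered.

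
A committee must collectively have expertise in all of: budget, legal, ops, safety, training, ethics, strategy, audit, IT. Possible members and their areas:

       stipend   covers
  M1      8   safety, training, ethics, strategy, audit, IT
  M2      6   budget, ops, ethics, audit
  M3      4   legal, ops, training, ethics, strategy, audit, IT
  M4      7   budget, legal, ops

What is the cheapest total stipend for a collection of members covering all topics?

15

M1, M4 cover every topic at stipend 8 + 7 = 15.
Any cover uses at least 2 members; among all covering selections none totals below 15.
Greedy by coverage-per-stipend would pick M3, M2, M1 for 18 — worse than the optimum 15.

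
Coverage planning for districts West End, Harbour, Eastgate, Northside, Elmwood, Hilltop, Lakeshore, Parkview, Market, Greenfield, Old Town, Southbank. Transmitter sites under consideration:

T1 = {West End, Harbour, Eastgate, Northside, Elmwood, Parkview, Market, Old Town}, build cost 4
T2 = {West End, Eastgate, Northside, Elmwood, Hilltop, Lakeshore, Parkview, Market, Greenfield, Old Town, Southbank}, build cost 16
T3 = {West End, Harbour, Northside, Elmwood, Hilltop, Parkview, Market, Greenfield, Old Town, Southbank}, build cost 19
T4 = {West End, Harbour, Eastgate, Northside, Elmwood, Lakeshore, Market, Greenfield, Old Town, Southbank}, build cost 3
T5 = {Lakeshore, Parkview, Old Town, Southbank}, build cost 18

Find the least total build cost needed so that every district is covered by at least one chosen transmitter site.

19

T2, T4 cover every district at build cost 16 + 3 = 19.
Any cover uses at least 2 transmitter sites; among all covering selections none totals below 19.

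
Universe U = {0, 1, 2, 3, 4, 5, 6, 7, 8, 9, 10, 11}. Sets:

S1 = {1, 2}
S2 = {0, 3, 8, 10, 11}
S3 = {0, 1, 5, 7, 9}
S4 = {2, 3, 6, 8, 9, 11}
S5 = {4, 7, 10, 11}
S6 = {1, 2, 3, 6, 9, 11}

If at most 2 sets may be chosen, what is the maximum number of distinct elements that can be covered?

Choosing S3, S4 covers {0, 1, 2, 3, 5, 6, 7, 8, 9, 11} — 10 elements.
No choice of 2 sets does better; here 4, 10 are left uncovered.

10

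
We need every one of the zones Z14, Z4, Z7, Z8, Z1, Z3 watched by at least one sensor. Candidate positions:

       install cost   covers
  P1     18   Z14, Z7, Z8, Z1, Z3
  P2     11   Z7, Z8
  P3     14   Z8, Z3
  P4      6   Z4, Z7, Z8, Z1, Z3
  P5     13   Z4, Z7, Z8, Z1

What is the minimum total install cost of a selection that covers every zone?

24

P1, P4 cover every zone at install cost 18 + 6 = 24.
Any cover uses at least 2 sensor positions; among all covering selections none totals below 24.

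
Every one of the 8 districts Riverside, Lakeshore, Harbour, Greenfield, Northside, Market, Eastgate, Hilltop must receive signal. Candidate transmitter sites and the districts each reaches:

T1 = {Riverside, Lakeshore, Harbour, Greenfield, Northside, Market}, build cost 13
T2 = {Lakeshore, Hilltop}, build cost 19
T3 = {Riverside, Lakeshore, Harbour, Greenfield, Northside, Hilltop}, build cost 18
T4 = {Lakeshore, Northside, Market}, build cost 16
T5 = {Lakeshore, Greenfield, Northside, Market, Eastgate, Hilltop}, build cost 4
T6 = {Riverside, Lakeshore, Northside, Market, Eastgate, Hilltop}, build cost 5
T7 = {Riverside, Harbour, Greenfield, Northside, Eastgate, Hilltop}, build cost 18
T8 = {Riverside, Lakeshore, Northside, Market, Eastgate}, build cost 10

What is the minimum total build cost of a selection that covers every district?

17

T1, T5 cover every district at build cost 13 + 4 = 17.
Any cover uses at least 2 transmitter sites; among all covering selections none totals below 17.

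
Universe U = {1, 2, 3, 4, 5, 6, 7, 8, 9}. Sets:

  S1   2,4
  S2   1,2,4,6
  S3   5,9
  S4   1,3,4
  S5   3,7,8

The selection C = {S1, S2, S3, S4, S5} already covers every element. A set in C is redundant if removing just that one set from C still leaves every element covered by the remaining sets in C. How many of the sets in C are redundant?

Drop S1: the rest still cover every element — redundant.
Drop S2: 6 uncovered — not redundant.
Drop S3: 5, 9 uncovered — not redundant.
Drop S4: the rest still cover every element — redundant.
Drop S5: 7, 8 uncovered — not redundant.
2 redundant: S1, S4.

2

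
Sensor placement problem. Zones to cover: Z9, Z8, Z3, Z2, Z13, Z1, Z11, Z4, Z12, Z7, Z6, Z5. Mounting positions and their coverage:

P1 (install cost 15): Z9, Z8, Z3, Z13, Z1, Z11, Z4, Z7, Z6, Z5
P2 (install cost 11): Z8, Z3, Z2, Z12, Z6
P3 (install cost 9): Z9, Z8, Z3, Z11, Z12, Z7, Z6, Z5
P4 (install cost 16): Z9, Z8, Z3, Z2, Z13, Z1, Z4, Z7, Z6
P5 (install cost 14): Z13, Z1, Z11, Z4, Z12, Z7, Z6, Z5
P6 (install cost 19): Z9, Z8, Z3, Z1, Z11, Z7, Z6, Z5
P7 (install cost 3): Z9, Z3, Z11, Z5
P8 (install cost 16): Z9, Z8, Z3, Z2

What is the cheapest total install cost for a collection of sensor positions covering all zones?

25

P3, P4 cover every zone at install cost 9 + 16 = 25.
Any cover uses at least 2 sensor positions; among all covering selections none totals below 25.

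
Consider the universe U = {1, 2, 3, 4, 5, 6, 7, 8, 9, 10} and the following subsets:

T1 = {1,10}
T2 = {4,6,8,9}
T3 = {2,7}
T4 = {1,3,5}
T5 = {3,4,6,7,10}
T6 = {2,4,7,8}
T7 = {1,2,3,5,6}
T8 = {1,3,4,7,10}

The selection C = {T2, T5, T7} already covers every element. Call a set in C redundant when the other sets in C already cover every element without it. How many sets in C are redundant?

0

Drop T2: 8, 9 uncovered — not redundant.
Drop T5: 7, 10 uncovered — not redundant.
Drop T7: 1, 2, 5 uncovered — not redundant.
None of the sets in C is redundant.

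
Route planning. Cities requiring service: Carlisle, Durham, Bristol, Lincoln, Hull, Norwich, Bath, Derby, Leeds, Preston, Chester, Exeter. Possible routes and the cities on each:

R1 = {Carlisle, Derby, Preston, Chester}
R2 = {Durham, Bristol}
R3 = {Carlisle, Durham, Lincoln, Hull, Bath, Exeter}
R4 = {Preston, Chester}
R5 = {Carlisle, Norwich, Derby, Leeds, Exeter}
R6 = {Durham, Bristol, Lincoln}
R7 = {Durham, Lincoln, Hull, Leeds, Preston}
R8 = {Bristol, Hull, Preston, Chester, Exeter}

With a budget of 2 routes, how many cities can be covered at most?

Choosing R1, R3 covers {Carlisle, Durham, Lincoln, Hull, Bath, Derby, Preston, Chester, Exeter} — 9 cities.
No choice of 2 routes does better; here Bristol, Norwich, Leeds are left uncovered.

9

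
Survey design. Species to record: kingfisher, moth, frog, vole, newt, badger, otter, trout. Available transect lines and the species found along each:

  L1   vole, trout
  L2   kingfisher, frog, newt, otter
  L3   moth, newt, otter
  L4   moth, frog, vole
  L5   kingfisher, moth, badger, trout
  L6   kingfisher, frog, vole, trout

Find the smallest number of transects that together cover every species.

3

L1, L2, L5 together cover {kingfisher, moth, frog, vole, newt, badger, otter, trout} — every species.
No 2 of the 6 transects cover everything (all 15 pairs fall short), so 3 is minimum.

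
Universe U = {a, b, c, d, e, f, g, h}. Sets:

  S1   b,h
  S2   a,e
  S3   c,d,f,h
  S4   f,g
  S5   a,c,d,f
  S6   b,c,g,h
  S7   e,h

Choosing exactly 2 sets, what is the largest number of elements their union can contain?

7

Choosing S5, S6 covers {a, b, c, d, f, g, h} — 7 elements.
No choice of 2 sets does better; here e is left uncovered.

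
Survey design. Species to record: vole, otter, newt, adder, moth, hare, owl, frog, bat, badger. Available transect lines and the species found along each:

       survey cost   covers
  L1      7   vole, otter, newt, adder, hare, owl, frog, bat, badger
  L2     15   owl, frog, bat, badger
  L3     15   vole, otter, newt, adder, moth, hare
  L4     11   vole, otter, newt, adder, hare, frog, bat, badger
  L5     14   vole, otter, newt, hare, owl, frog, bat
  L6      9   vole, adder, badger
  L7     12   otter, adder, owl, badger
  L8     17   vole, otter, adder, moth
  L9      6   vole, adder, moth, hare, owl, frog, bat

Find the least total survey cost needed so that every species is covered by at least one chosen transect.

L1, L9 cover every species at survey cost 7 + 6 = 13.
Any cover uses at least 2 transects; among all covering selections none totals below 13.

13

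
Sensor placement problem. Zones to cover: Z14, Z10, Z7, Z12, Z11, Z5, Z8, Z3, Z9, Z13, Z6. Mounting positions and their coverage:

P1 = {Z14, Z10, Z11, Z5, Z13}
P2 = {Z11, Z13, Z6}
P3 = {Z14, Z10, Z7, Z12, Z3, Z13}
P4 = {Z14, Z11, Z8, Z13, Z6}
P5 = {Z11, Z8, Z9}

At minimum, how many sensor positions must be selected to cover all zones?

P1, P2, P3, P5 together cover {Z14, Z10, Z7, Z12, Z11, Z5, Z8, Z3, Z9, Z13, Z6} — every zone.
No 3 of the 5 sensor positions cover everything (all 10 triples fall short), so 4 is minimum.

4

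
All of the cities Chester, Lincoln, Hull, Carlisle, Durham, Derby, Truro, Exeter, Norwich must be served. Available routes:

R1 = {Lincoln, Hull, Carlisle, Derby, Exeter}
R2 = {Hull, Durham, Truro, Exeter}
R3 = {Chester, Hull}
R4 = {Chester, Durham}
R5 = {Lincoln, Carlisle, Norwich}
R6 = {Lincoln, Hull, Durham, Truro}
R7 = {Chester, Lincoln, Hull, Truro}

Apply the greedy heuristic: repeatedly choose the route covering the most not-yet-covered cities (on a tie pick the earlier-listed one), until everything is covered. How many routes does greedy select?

Pick 1: R1 covers 5 new cities (Lincoln, Hull, Carlisle, Derby, Exeter).
Pick 2: R2 covers 2 new cities (Durham, Truro).
Pick 3: R3 covers 1 new cities (Chester).
Pick 4: R5 covers 1 new cities (Norwich).
Greedy uses 4 routes.

4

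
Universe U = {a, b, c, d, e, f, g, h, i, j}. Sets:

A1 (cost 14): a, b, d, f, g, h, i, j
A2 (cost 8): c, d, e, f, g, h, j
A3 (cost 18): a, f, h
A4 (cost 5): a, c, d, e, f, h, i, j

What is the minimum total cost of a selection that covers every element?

19

A1, A4 cover every element at cost 14 + 5 = 19.
Any cover uses at least 2 sets; among all covering selections none totals below 19.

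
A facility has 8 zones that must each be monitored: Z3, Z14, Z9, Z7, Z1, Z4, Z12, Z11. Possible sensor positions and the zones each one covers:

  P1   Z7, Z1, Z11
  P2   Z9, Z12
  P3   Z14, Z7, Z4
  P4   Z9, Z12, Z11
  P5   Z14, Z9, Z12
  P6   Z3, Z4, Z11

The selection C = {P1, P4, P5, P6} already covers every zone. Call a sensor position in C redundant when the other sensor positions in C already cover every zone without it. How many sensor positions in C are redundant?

Drop P1: Z7, Z1 uncovered — not redundant.
Drop P4: the rest still cover every zone — redundant.
Drop P5: Z14 uncovered — not redundant.
Drop P6: Z3, Z4 uncovered — not redundant.
1 redundant: P4.

1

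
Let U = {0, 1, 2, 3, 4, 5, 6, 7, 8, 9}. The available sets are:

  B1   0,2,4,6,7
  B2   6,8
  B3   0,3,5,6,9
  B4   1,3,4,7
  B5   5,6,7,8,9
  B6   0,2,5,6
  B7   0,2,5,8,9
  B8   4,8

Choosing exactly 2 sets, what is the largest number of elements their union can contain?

9

Choosing B4, B7 covers {0, 1, 2, 3, 4, 5, 7, 8, 9} — 9 elements.
No choice of 2 sets does better; here 6 is left uncovered.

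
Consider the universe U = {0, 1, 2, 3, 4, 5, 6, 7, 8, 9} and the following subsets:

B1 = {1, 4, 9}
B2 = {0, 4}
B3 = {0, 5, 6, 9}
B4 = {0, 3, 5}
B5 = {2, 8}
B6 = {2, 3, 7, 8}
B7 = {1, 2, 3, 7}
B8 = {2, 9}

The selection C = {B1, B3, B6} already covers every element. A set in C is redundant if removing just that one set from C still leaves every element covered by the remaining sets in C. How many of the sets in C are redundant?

0

Drop B1: 1, 4 uncovered — not redundant.
Drop B3: 0, 5, 6 uncovered — not redundant.
Drop B6: 2, 3, 7, 8 uncovered — not redundant.
None of the sets in C is redundant.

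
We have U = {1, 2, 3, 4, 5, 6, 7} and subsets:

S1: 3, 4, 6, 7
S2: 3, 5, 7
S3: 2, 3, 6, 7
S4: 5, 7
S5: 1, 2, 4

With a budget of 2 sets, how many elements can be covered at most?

Choosing S1, S5 covers {1, 2, 3, 4, 6, 7} — 6 elements.
No choice of 2 sets does better; here 5 is left uncovered.

6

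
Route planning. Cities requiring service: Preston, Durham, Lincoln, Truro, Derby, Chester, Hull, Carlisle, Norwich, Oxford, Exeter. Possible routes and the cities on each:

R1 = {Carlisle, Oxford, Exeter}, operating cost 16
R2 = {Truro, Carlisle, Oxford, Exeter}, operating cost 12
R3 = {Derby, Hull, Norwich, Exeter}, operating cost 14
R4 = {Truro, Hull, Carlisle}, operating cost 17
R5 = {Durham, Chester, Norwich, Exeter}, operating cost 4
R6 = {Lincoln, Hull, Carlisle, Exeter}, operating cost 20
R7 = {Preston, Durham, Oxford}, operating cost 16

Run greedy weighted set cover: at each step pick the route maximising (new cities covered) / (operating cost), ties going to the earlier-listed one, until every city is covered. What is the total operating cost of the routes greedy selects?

Pick 1: R5 adds 4 new (Durham, Chester, Norwich, Exeter) at operating cost 4 (ratio 4/4).
Pick 2: R2 adds 3 new (Truro, Carlisle, Oxford) at operating cost 12 (ratio 3/12).
Pick 3: R3 adds 2 new (Derby, Hull) at operating cost 14 (ratio 2/14).
Pick 4: R7 adds 1 new (Preston) at operating cost 16 (ratio 1/16).
Pick 5: R6 adds 1 new (Lincoln) at operating cost 20 (ratio 1/20).
Greedy total operating cost: 4 + 12 + 14 + 16 + 20 = 66.

66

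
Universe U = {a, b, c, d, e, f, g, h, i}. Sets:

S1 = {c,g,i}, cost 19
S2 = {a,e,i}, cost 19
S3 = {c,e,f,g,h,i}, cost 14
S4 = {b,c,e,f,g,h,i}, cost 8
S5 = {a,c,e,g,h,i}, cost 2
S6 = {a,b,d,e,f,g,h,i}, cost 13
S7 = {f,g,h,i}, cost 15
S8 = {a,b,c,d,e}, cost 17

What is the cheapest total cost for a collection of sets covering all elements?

S5, S6 cover every element at cost 2 + 13 = 15.
Any cover uses at least 2 sets; among all covering selections none totals below 15.
Greedy by coverage-per-cost would pick S5, S4, S6 for 23 — worse than the optimum 15.

15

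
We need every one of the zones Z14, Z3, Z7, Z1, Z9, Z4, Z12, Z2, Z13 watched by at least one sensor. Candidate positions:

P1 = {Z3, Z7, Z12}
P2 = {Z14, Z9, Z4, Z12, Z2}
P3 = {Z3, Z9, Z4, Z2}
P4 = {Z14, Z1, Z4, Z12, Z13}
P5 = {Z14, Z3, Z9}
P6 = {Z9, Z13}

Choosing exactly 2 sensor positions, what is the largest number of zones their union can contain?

Choosing P3, P4 covers {Z14, Z3, Z1, Z9, Z4, Z12, Z2, Z13} — 8 zones.
No choice of 2 sensor positions does better; here Z7 is left uncovered.

8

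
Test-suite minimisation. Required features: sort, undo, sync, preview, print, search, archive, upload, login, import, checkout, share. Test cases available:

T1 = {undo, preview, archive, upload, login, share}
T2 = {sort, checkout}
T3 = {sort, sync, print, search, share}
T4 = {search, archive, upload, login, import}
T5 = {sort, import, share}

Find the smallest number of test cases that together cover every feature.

4

T1, T2, T3, T4 together cover {sort, undo, sync, preview, print, search, archive, upload, login, import, checkout, share} — every feature.
No 3 of the 5 test cases cover everything (all 10 triples fall short), so 4 is minimum.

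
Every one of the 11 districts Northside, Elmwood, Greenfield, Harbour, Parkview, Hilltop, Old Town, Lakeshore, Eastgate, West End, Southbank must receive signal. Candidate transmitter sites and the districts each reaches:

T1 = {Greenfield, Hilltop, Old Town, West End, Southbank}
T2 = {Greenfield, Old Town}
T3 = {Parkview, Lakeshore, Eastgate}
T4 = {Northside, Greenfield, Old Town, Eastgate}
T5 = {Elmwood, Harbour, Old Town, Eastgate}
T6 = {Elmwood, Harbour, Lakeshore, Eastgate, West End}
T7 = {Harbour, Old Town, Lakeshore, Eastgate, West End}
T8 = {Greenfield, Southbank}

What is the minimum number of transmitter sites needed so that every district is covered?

T1, T3, T4, T5 together cover {Northside, Elmwood, Greenfield, Harbour, Parkview, Hilltop, Old Town, Lakeshore, Eastgate, West End, Southbank} — every district.
No 3 of the 8 transmitter sites cover everything (all 56 triples fall short), so 4 is minimum.

4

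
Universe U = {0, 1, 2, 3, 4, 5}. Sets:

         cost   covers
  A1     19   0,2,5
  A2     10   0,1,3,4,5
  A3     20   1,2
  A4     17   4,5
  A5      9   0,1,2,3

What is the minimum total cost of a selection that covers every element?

A2, A5 cover every element at cost 10 + 9 = 19.
Any cover uses at least 2 sets; among all covering selections none totals below 19.

19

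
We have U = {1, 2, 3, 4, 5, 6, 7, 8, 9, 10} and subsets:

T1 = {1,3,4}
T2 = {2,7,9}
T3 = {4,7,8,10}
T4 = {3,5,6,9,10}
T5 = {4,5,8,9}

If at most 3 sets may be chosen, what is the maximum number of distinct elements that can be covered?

9

Choosing T1, T2, T4 covers {1, 2, 3, 4, 5, 6, 7, 9, 10} — 9 elements.
No choice of 3 sets does better; here 8 is left uncovered.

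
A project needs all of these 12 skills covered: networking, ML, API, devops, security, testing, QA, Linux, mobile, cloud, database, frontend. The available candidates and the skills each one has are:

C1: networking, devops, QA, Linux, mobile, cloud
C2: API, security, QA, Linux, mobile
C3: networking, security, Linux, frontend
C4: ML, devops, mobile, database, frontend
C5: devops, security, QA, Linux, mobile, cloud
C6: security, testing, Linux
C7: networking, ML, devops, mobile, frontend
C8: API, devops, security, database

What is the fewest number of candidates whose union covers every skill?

C1, C2, C4, C6 together cover {networking, ML, API, devops, security, testing, QA, Linux, mobile, cloud, database, frontend} — every skill.
No 3 of the 8 candidates cover everything (all 56 triples fall short), so 4 is minimum.

4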